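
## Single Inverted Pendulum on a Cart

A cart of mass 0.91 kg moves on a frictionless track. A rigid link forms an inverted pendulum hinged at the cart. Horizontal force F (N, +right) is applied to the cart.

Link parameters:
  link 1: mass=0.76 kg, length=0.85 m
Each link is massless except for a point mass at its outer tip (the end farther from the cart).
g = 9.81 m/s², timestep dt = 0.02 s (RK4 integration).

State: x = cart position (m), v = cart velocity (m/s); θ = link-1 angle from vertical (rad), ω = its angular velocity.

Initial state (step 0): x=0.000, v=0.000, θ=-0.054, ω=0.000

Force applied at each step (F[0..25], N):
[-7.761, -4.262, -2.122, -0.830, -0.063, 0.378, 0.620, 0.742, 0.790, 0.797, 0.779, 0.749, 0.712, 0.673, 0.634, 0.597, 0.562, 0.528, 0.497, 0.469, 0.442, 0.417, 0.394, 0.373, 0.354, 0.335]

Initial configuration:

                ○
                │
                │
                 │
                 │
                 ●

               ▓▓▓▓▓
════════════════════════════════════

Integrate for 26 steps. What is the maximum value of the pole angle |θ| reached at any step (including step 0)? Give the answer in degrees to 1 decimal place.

apply F[0]=-7.761 → step 1: x=-0.002, v=-0.161, θ=-0.052, ω=0.177
apply F[1]=-4.262 → step 2: x=-0.006, v=-0.247, θ=-0.048, ω=0.266
apply F[2]=-2.122 → step 3: x=-0.011, v=-0.286, θ=-0.042, ω=0.302
apply F[3]=-0.830 → step 4: x=-0.017, v=-0.298, θ=-0.036, ω=0.307
apply F[4]=-0.063 → step 5: x=-0.023, v=-0.294, θ=-0.030, ω=0.294
apply F[5]=+0.378 → step 6: x=-0.029, v=-0.281, θ=-0.024, ω=0.273
apply F[6]=+0.620 → step 7: x=-0.034, v=-0.264, θ=-0.019, ω=0.248
apply F[7]=+0.742 → step 8: x=-0.039, v=-0.245, θ=-0.014, ω=0.222
apply F[8]=+0.790 → step 9: x=-0.044, v=-0.226, θ=-0.010, ω=0.196
apply F[9]=+0.797 → step 10: x=-0.048, v=-0.207, θ=-0.007, ω=0.172
apply F[10]=+0.779 → step 11: x=-0.052, v=-0.189, θ=-0.003, ω=0.150
apply F[11]=+0.749 → step 12: x=-0.056, v=-0.172, θ=-0.001, ω=0.130
apply F[12]=+0.712 → step 13: x=-0.059, v=-0.157, θ=0.002, ω=0.111
apply F[13]=+0.673 → step 14: x=-0.062, v=-0.142, θ=0.004, ω=0.095
apply F[14]=+0.634 → step 15: x=-0.065, v=-0.129, θ=0.006, ω=0.081
apply F[15]=+0.597 → step 16: x=-0.067, v=-0.117, θ=0.007, ω=0.068
apply F[16]=+0.562 → step 17: x=-0.069, v=-0.106, θ=0.008, ω=0.057
apply F[17]=+0.528 → step 18: x=-0.071, v=-0.096, θ=0.009, ω=0.047
apply F[18]=+0.497 → step 19: x=-0.073, v=-0.086, θ=0.010, ω=0.038
apply F[19]=+0.469 → step 20: x=-0.075, v=-0.078, θ=0.011, ω=0.031
apply F[20]=+0.442 → step 21: x=-0.076, v=-0.070, θ=0.011, ω=0.024
apply F[21]=+0.417 → step 22: x=-0.078, v=-0.063, θ=0.012, ω=0.018
apply F[22]=+0.394 → step 23: x=-0.079, v=-0.056, θ=0.012, ω=0.013
apply F[23]=+0.373 → step 24: x=-0.080, v=-0.050, θ=0.012, ω=0.009
apply F[24]=+0.354 → step 25: x=-0.081, v=-0.044, θ=0.013, ω=0.005
apply F[25]=+0.335 → step 26: x=-0.082, v=-0.039, θ=0.013, ω=0.002
Max |angle| over trajectory = 0.054 rad = 3.1°.

Answer: 3.1°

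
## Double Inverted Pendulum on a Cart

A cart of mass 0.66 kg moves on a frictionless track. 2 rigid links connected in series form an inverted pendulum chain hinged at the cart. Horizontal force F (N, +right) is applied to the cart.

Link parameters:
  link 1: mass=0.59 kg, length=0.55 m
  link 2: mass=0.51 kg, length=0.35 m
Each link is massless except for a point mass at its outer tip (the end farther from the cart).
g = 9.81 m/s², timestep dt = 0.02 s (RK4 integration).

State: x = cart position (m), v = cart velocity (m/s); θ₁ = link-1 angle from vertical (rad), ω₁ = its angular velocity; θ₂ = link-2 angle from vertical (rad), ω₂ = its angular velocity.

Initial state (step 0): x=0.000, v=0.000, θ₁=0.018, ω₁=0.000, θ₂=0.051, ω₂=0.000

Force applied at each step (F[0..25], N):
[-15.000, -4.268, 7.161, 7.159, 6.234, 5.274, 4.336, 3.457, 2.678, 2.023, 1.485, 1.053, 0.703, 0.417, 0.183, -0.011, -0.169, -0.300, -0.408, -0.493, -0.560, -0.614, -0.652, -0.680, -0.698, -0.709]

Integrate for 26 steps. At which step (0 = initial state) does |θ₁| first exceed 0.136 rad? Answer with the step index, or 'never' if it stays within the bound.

Answer: never

Derivation:
apply F[0]=-15.000 → step 1: x=-0.005, v=-0.461, θ₁=0.026, ω₁=0.836, θ₂=0.051, ω₂=0.030
apply F[1]=-4.268 → step 2: x=-0.015, v=-0.601, θ₁=0.046, ω₁=1.099, θ₂=0.052, ω₂=0.045
apply F[2]=+7.161 → step 3: x=-0.025, v=-0.402, θ₁=0.064, ω₁=0.759, θ₂=0.053, ω₂=0.042
apply F[3]=+7.159 → step 4: x=-0.031, v=-0.209, θ₁=0.076, ω₁=0.440, θ₂=0.054, ω₂=0.023
apply F[4]=+6.234 → step 5: x=-0.034, v=-0.048, θ₁=0.082, ω₁=0.184, θ₂=0.054, ω₂=-0.005
apply F[5]=+5.274 → step 6: x=-0.034, v=0.083, θ₁=0.084, ω₁=-0.014, θ₂=0.053, ω₂=-0.038
apply F[6]=+4.336 → step 7: x=-0.031, v=0.186, θ₁=0.082, ω₁=-0.161, θ₂=0.052, ω₂=-0.071
apply F[7]=+3.457 → step 8: x=-0.026, v=0.264, θ₁=0.078, ω₁=-0.264, θ₂=0.051, ω₂=-0.102
apply F[8]=+2.678 → step 9: x=-0.021, v=0.320, θ₁=0.072, ω₁=-0.331, θ₂=0.048, ω₂=-0.130
apply F[9]=+2.023 → step 10: x=-0.014, v=0.359, θ₁=0.065, ω₁=-0.370, θ₂=0.045, ω₂=-0.153
apply F[10]=+1.485 → step 11: x=-0.006, v=0.384, θ₁=0.058, ω₁=-0.388, θ₂=0.042, ω₂=-0.171
apply F[11]=+1.053 → step 12: x=0.002, v=0.398, θ₁=0.050, ω₁=-0.392, θ₂=0.039, ω₂=-0.185
apply F[12]=+0.703 → step 13: x=0.010, v=0.405, θ₁=0.042, ω₁=-0.384, θ₂=0.035, ω₂=-0.194
apply F[13]=+0.417 → step 14: x=0.018, v=0.405, θ₁=0.035, ω₁=-0.369, θ₂=0.031, ω₂=-0.200
apply F[14]=+0.183 → step 15: x=0.026, v=0.401, θ₁=0.027, ω₁=-0.349, θ₂=0.027, ω₂=-0.202
apply F[15]=-0.011 → step 16: x=0.034, v=0.393, θ₁=0.021, ω₁=-0.326, θ₂=0.023, ω₂=-0.201
apply F[16]=-0.169 → step 17: x=0.041, v=0.382, θ₁=0.014, ω₁=-0.302, θ₂=0.019, ω₂=-0.197
apply F[17]=-0.300 → step 18: x=0.049, v=0.369, θ₁=0.009, ω₁=-0.276, θ₂=0.015, ω₂=-0.192
apply F[18]=-0.408 → step 19: x=0.056, v=0.355, θ₁=0.003, ω₁=-0.250, θ₂=0.011, ω₂=-0.184
apply F[19]=-0.493 → step 20: x=0.063, v=0.339, θ₁=-0.001, ω₁=-0.225, θ₂=0.008, ω₂=-0.175
apply F[20]=-0.560 → step 21: x=0.070, v=0.324, θ₁=-0.006, ω₁=-0.200, θ₂=0.004, ω₂=-0.165
apply F[21]=-0.614 → step 22: x=0.076, v=0.308, θ₁=-0.009, ω₁=-0.177, θ₂=0.001, ω₂=-0.155
apply F[22]=-0.652 → step 23: x=0.082, v=0.291, θ₁=-0.013, ω₁=-0.154, θ₂=-0.002, ω₂=-0.144
apply F[23]=-0.680 → step 24: x=0.088, v=0.275, θ₁=-0.016, ω₁=-0.134, θ₂=-0.005, ω₂=-0.132
apply F[24]=-0.698 → step 25: x=0.093, v=0.260, θ₁=-0.018, ω₁=-0.115, θ₂=-0.007, ω₂=-0.121
apply F[25]=-0.709 → step 26: x=0.098, v=0.245, θ₁=-0.020, ω₁=-0.097, θ₂=-0.010, ω₂=-0.110
max |θ₁| = 0.084 ≤ 0.136 over all 27 states.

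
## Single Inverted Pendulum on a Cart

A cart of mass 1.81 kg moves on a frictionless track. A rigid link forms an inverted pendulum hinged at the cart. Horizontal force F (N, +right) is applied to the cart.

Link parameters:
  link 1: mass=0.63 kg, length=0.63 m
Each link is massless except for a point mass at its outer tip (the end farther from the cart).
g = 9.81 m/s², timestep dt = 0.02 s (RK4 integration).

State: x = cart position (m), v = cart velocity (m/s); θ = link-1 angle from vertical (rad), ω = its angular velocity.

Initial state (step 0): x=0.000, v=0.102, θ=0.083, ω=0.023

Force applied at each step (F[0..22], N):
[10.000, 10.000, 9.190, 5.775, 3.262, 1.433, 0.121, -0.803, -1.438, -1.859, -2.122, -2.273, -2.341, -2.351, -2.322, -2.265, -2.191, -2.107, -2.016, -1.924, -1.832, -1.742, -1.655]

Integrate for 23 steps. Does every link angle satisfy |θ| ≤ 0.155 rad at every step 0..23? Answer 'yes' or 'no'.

Answer: yes

Derivation:
apply F[0]=+10.000 → step 1: x=0.003, v=0.207, θ=0.082, ω=-0.117
apply F[1]=+10.000 → step 2: x=0.008, v=0.311, θ=0.078, ω=-0.258
apply F[2]=+9.190 → step 3: x=0.015, v=0.408, θ=0.072, ω=-0.386
apply F[3]=+5.775 → step 4: x=0.024, v=0.467, θ=0.063, ω=-0.459
apply F[4]=+3.262 → step 5: x=0.034, v=0.499, θ=0.054, ω=-0.492
apply F[5]=+1.433 → step 6: x=0.044, v=0.511, θ=0.044, ω=-0.496
apply F[6]=+0.121 → step 7: x=0.054, v=0.510, θ=0.034, ω=-0.482
apply F[7]=-0.803 → step 8: x=0.064, v=0.499, θ=0.025, ω=-0.456
apply F[8]=-1.438 → step 9: x=0.074, v=0.482, θ=0.016, ω=-0.422
apply F[9]=-1.859 → step 10: x=0.084, v=0.461, θ=0.008, ω=-0.384
apply F[10]=-2.122 → step 11: x=0.092, v=0.437, θ=0.001, ω=-0.345
apply F[11]=-2.273 → step 12: x=0.101, v=0.412, θ=-0.006, ω=-0.306
apply F[12]=-2.341 → step 13: x=0.109, v=0.387, θ=-0.011, ω=-0.269
apply F[13]=-2.351 → step 14: x=0.116, v=0.362, θ=-0.016, ω=-0.233
apply F[14]=-2.322 → step 15: x=0.123, v=0.337, θ=-0.021, ω=-0.201
apply F[15]=-2.265 → step 16: x=0.130, v=0.314, θ=-0.025, ω=-0.170
apply F[16]=-2.191 → step 17: x=0.136, v=0.291, θ=-0.028, ω=-0.143
apply F[17]=-2.107 → step 18: x=0.142, v=0.270, θ=-0.030, ω=-0.118
apply F[18]=-2.016 → step 19: x=0.147, v=0.250, θ=-0.032, ω=-0.096
apply F[19]=-1.924 → step 20: x=0.152, v=0.231, θ=-0.034, ω=-0.076
apply F[20]=-1.832 → step 21: x=0.156, v=0.213, θ=-0.035, ω=-0.059
apply F[21]=-1.742 → step 22: x=0.160, v=0.196, θ=-0.036, ω=-0.043
apply F[22]=-1.655 → step 23: x=0.164, v=0.181, θ=-0.037, ω=-0.030
Max |angle| over trajectory = 0.083 rad; bound = 0.155 → within bound.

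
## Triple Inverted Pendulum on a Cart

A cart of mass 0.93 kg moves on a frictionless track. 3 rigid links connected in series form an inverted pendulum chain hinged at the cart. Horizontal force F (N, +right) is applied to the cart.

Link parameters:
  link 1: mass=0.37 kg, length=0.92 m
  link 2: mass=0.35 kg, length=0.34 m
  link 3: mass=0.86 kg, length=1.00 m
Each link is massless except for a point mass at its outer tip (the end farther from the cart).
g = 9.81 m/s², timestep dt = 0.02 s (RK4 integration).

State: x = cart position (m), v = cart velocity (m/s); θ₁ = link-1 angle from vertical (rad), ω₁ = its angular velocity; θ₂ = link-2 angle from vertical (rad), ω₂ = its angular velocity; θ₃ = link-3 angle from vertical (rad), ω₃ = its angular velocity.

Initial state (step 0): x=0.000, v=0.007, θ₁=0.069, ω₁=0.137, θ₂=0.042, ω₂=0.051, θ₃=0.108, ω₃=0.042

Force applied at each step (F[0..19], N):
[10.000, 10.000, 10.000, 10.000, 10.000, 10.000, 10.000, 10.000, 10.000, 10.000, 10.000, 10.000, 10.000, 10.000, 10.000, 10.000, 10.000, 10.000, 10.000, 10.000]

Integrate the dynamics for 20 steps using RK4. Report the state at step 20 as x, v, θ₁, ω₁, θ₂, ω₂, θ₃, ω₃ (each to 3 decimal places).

Answer: x=0.811, v=3.789, θ₁=-0.709, ω₁=-4.255, θ₂=-0.546, ω₂=-0.980, θ₃=0.288, ω₃=-0.237

Derivation:
apply F[0]=+10.000 → step 1: x=0.002, v=0.198, θ₁=0.070, ω₁=-0.034, θ₂=0.041, ω₂=-0.120, θ₃=0.109, ω₃=0.089
apply F[1]=+10.000 → step 2: x=0.008, v=0.388, θ₁=0.068, ω₁=-0.205, θ₂=0.037, ω₂=-0.301, θ₃=0.112, ω₃=0.140
apply F[2]=+10.000 → step 3: x=0.018, v=0.581, θ₁=0.062, ω₁=-0.378, θ₂=0.029, ω₂=-0.497, θ₃=0.115, ω₃=0.195
apply F[3]=+10.000 → step 4: x=0.031, v=0.777, θ₁=0.052, ω₁=-0.555, θ₂=0.017, ω₂=-0.711, θ₃=0.119, ω₃=0.258
apply F[4]=+10.000 → step 5: x=0.049, v=0.977, θ₁=0.040, ω₁=-0.738, θ₂=0.001, ω₂=-0.947, θ₃=0.125, ω₃=0.330
apply F[5]=+10.000 → step 6: x=0.070, v=1.183, θ₁=0.023, ω₁=-0.929, θ₂=-0.021, ω₂=-1.206, θ₃=0.133, ω₃=0.411
apply F[6]=+10.000 → step 7: x=0.096, v=1.394, θ₁=0.002, ω₁=-1.131, θ₂=-0.048, ω₂=-1.481, θ₃=0.142, ω₃=0.500
apply F[7]=+10.000 → step 8: x=0.126, v=1.612, θ₁=-0.022, ω₁=-1.345, θ₂=-0.080, ω₂=-1.760, θ₃=0.153, ω₃=0.593
apply F[8]=+10.000 → step 9: x=0.161, v=1.834, θ₁=-0.052, ω₁=-1.571, θ₂=-0.118, ω₂=-2.022, θ₃=0.166, ω₃=0.682
apply F[9]=+10.000 → step 10: x=0.199, v=2.058, θ₁=-0.085, ω₁=-1.812, θ₂=-0.161, ω₂=-2.241, θ₃=0.180, ω₃=0.757
apply F[10]=+10.000 → step 11: x=0.243, v=2.283, θ₁=-0.124, ω₁=-2.065, θ₂=-0.207, ω₂=-2.392, θ₃=0.196, ω₃=0.811
apply F[11]=+10.000 → step 12: x=0.291, v=2.505, θ₁=-0.168, ω₁=-2.330, θ₂=-0.256, ω₂=-2.457, θ₃=0.212, ω₃=0.834
apply F[12]=+10.000 → step 13: x=0.343, v=2.722, θ₁=-0.217, ω₁=-2.603, θ₂=-0.305, ω₂=-2.428, θ₃=0.229, ω₃=0.823
apply F[13]=+10.000 → step 14: x=0.400, v=2.929, θ₁=-0.272, ω₁=-2.881, θ₂=-0.352, ω₂=-2.310, θ₃=0.245, ω₃=0.776
apply F[14]=+10.000 → step 15: x=0.460, v=3.123, θ₁=-0.333, ω₁=-3.157, θ₂=-0.397, ω₂=-2.116, θ₃=0.260, ω₃=0.691
apply F[15]=+10.000 → step 16: x=0.524, v=3.301, θ₁=-0.398, ω₁=-3.424, θ₂=-0.437, ω₂=-1.869, θ₃=0.272, ω₃=0.569
apply F[16]=+10.000 → step 17: x=0.592, v=3.458, θ₁=-0.469, ω₁=-3.674, θ₂=-0.471, ω₂=-1.597, θ₃=0.282, ω₃=0.412
apply F[17]=+10.000 → step 18: x=0.663, v=3.593, θ₁=-0.545, ω₁=-3.899, θ₂=-0.501, ω₂=-1.335, θ₃=0.288, ω₃=0.221
apply F[18]=+10.000 → step 19: x=0.736, v=3.703, θ₁=-0.625, ω₁=-4.094, θ₂=-0.525, ω₂=-1.118, θ₃=0.291, ω₃=0.003
apply F[19]=+10.000 → step 20: x=0.811, v=3.789, θ₁=-0.709, ω₁=-4.255, θ₂=-0.546, ω₂=-0.980, θ₃=0.288, ω₃=-0.237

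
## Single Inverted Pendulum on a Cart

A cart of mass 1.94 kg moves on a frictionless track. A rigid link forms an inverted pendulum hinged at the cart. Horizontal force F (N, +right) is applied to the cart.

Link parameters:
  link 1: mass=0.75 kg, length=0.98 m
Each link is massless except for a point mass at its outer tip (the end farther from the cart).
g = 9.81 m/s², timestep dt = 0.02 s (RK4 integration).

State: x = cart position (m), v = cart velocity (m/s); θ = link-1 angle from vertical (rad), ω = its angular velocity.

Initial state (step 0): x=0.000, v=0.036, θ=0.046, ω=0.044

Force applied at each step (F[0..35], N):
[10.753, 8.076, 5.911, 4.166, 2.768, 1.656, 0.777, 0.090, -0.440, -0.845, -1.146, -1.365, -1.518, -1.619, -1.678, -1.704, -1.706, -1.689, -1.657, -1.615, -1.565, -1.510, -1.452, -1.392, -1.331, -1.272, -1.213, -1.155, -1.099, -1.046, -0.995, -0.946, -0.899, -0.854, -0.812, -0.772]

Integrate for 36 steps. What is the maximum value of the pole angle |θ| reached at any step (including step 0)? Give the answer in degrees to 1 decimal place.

apply F[0]=+10.753 → step 1: x=0.002, v=0.143, θ=0.046, ω=-0.056
apply F[1]=+8.076 → step 2: x=0.005, v=0.223, θ=0.044, ω=-0.128
apply F[2]=+5.911 → step 3: x=0.010, v=0.281, θ=0.041, ω=-0.179
apply F[3]=+4.166 → step 4: x=0.017, v=0.321, θ=0.037, ω=-0.212
apply F[4]=+2.768 → step 5: x=0.023, v=0.347, θ=0.033, ω=-0.231
apply F[5]=+1.656 → step 6: x=0.030, v=0.361, θ=0.028, ω=-0.240
apply F[6]=+0.777 → step 7: x=0.038, v=0.367, θ=0.023, ω=-0.241
apply F[7]=+0.090 → step 8: x=0.045, v=0.367, θ=0.018, ω=-0.236
apply F[8]=-0.440 → step 9: x=0.052, v=0.361, θ=0.014, ω=-0.227
apply F[9]=-0.845 → step 10: x=0.059, v=0.352, θ=0.009, ω=-0.215
apply F[10]=-1.146 → step 11: x=0.066, v=0.339, θ=0.005, ω=-0.201
apply F[11]=-1.365 → step 12: x=0.073, v=0.325, θ=0.001, ω=-0.186
apply F[12]=-1.518 → step 13: x=0.079, v=0.309, θ=-0.002, ω=-0.170
apply F[13]=-1.619 → step 14: x=0.085, v=0.293, θ=-0.006, ω=-0.154
apply F[14]=-1.678 → step 15: x=0.091, v=0.276, θ=-0.008, ω=-0.139
apply F[15]=-1.704 → step 16: x=0.096, v=0.259, θ=-0.011, ω=-0.123
apply F[16]=-1.706 → step 17: x=0.101, v=0.243, θ=-0.013, ω=-0.109
apply F[17]=-1.689 → step 18: x=0.106, v=0.226, θ=-0.015, ω=-0.095
apply F[18]=-1.657 → step 19: x=0.110, v=0.210, θ=-0.017, ω=-0.082
apply F[19]=-1.615 → step 20: x=0.114, v=0.195, θ=-0.019, ω=-0.070
apply F[20]=-1.565 → step 21: x=0.118, v=0.181, θ=-0.020, ω=-0.059
apply F[21]=-1.510 → step 22: x=0.122, v=0.167, θ=-0.021, ω=-0.049
apply F[22]=-1.452 → step 23: x=0.125, v=0.153, θ=-0.022, ω=-0.040
apply F[23]=-1.392 → step 24: x=0.128, v=0.141, θ=-0.023, ω=-0.031
apply F[24]=-1.331 → step 25: x=0.130, v=0.129, θ=-0.023, ω=-0.024
apply F[25]=-1.272 → step 26: x=0.133, v=0.117, θ=-0.024, ω=-0.017
apply F[26]=-1.213 → step 27: x=0.135, v=0.107, θ=-0.024, ω=-0.011
apply F[27]=-1.155 → step 28: x=0.137, v=0.096, θ=-0.024, ω=-0.005
apply F[28]=-1.099 → step 29: x=0.139, v=0.087, θ=-0.024, ω=-0.000
apply F[29]=-1.046 → step 30: x=0.141, v=0.078, θ=-0.024, ω=0.004
apply F[30]=-0.995 → step 31: x=0.142, v=0.070, θ=-0.024, ω=0.008
apply F[31]=-0.946 → step 32: x=0.143, v=0.062, θ=-0.024, ω=0.011
apply F[32]=-0.899 → step 33: x=0.145, v=0.054, θ=-0.024, ω=0.014
apply F[33]=-0.854 → step 34: x=0.146, v=0.047, θ=-0.023, ω=0.017
apply F[34]=-0.812 → step 35: x=0.146, v=0.040, θ=-0.023, ω=0.019
apply F[35]=-0.772 → step 36: x=0.147, v=0.034, θ=-0.022, ω=0.020
Max |angle| over trajectory = 0.046 rad = 2.6°.

Answer: 2.6°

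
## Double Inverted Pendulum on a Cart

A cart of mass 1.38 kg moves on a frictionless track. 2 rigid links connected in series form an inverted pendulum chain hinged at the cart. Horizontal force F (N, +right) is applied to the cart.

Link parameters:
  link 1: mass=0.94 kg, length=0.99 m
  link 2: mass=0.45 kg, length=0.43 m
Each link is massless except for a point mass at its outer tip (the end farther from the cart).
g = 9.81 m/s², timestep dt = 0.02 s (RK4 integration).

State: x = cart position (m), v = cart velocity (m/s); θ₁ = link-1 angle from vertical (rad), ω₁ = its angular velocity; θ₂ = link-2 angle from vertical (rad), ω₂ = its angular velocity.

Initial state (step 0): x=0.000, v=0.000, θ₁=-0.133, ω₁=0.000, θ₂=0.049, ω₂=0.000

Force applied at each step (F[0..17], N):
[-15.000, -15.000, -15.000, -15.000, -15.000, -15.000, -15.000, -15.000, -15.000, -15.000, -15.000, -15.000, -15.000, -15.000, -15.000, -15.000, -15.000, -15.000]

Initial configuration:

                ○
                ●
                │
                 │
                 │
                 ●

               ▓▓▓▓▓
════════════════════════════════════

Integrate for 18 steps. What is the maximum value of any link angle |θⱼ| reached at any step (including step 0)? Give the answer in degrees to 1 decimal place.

Answer: 25.8°

Derivation:
apply F[0]=-15.000 → step 1: x=-0.002, v=-0.189, θ₁=-0.132, ω₁=0.144, θ₂=0.050, ω₂=0.134
apply F[1]=-15.000 → step 2: x=-0.008, v=-0.378, θ₁=-0.127, ω₁=0.290, θ₂=0.054, ω₂=0.268
apply F[2]=-15.000 → step 3: x=-0.017, v=-0.569, θ₁=-0.120, ω₁=0.439, θ₂=0.061, ω₂=0.399
apply F[3]=-15.000 → step 4: x=-0.030, v=-0.762, θ₁=-0.110, ω₁=0.592, θ₂=0.070, ω₂=0.528
apply F[4]=-15.000 → step 5: x=-0.048, v=-0.959, θ₁=-0.096, ω₁=0.752, θ₂=0.082, ω₂=0.652
apply F[5]=-15.000 → step 6: x=-0.069, v=-1.159, θ₁=-0.080, ω₁=0.920, θ₂=0.096, ω₂=0.770
apply F[6]=-15.000 → step 7: x=-0.094, v=-1.363, θ₁=-0.059, ω₁=1.097, θ₂=0.113, ω₂=0.880
apply F[7]=-15.000 → step 8: x=-0.123, v=-1.572, θ₁=-0.036, ω₁=1.285, θ₂=0.131, ω₂=0.981
apply F[8]=-15.000 → step 9: x=-0.157, v=-1.786, θ₁=-0.008, ω₁=1.485, θ₂=0.152, ω₂=1.069
apply F[9]=-15.000 → step 10: x=-0.195, v=-2.005, θ₁=0.024, ω₁=1.697, θ₂=0.174, ω₂=1.144
apply F[10]=-15.000 → step 11: x=-0.237, v=-2.227, θ₁=0.060, ω₁=1.922, θ₂=0.198, ω₂=1.201
apply F[11]=-15.000 → step 12: x=-0.284, v=-2.451, θ₁=0.101, ω₁=2.159, θ₂=0.222, ω₂=1.242
apply F[12]=-15.000 → step 13: x=-0.335, v=-2.676, θ₁=0.147, ω₁=2.406, θ₂=0.247, ω₂=1.264
apply F[13]=-15.000 → step 14: x=-0.391, v=-2.897, θ₁=0.197, ω₁=2.659, θ₂=0.273, ω₂=1.272
apply F[14]=-15.000 → step 15: x=-0.451, v=-3.111, θ₁=0.253, ω₁=2.915, θ₂=0.298, ω₂=1.269
apply F[15]=-15.000 → step 16: x=-0.515, v=-3.313, θ₁=0.314, ω₁=3.166, θ₂=0.323, ω₂=1.264
apply F[16]=-15.000 → step 17: x=-0.583, v=-3.497, θ₁=0.380, ω₁=3.408, θ₂=0.349, ω₂=1.268
apply F[17]=-15.000 → step 18: x=-0.655, v=-3.659, θ₁=0.450, ω₁=3.634, θ₂=0.374, ω₂=1.293
Max |angle| over trajectory = 0.450 rad = 25.8°.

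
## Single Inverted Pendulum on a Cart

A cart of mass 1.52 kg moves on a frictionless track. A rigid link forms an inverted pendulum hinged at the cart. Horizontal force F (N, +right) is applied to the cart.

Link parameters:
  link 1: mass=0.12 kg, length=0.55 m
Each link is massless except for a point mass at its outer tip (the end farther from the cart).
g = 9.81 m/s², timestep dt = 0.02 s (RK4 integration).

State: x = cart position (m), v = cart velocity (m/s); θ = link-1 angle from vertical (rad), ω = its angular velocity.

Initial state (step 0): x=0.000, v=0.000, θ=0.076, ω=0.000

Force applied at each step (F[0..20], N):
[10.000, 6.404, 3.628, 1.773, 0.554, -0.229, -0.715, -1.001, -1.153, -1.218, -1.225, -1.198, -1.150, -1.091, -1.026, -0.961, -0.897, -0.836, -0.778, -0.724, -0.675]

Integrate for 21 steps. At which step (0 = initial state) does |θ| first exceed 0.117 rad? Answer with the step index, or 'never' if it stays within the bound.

apply F[0]=+10.000 → step 1: x=0.001, v=0.130, θ=0.074, ω=-0.210
apply F[1]=+6.404 → step 2: x=0.005, v=0.213, θ=0.068, ω=-0.335
apply F[2]=+3.628 → step 3: x=0.009, v=0.260, θ=0.061, ω=-0.396
apply F[3]=+1.773 → step 4: x=0.015, v=0.283, θ=0.053, ω=-0.417
apply F[4]=+0.554 → step 5: x=0.021, v=0.289, θ=0.045, ω=-0.411
apply F[5]=-0.229 → step 6: x=0.026, v=0.286, θ=0.037, ω=-0.390
apply F[6]=-0.715 → step 7: x=0.032, v=0.276, θ=0.029, ω=-0.360
apply F[7]=-1.001 → step 8: x=0.037, v=0.262, θ=0.022, ω=-0.327
apply F[8]=-1.153 → step 9: x=0.042, v=0.247, θ=0.016, ω=-0.292
apply F[9]=-1.218 → step 10: x=0.047, v=0.230, θ=0.011, ω=-0.257
apply F[10]=-1.225 → step 11: x=0.052, v=0.214, θ=0.006, ω=-0.225
apply F[11]=-1.198 → step 12: x=0.056, v=0.198, θ=0.002, ω=-0.195
apply F[12]=-1.150 → step 13: x=0.060, v=0.183, θ=-0.002, ω=-0.167
apply F[13]=-1.091 → step 14: x=0.063, v=0.169, θ=-0.005, ω=-0.142
apply F[14]=-1.026 → step 15: x=0.066, v=0.155, θ=-0.008, ω=-0.120
apply F[15]=-0.961 → step 16: x=0.069, v=0.143, θ=-0.010, ω=-0.101
apply F[16]=-0.897 → step 17: x=0.072, v=0.131, θ=-0.012, ω=-0.083
apply F[17]=-0.836 → step 18: x=0.075, v=0.121, θ=-0.013, ω=-0.068
apply F[18]=-0.778 → step 19: x=0.077, v=0.111, θ=-0.014, ω=-0.055
apply F[19]=-0.724 → step 20: x=0.079, v=0.101, θ=-0.015, ω=-0.043
apply F[20]=-0.675 → step 21: x=0.081, v=0.093, θ=-0.016, ω=-0.033
max |θ| = 0.076 ≤ 0.117 over all 22 states.

Answer: never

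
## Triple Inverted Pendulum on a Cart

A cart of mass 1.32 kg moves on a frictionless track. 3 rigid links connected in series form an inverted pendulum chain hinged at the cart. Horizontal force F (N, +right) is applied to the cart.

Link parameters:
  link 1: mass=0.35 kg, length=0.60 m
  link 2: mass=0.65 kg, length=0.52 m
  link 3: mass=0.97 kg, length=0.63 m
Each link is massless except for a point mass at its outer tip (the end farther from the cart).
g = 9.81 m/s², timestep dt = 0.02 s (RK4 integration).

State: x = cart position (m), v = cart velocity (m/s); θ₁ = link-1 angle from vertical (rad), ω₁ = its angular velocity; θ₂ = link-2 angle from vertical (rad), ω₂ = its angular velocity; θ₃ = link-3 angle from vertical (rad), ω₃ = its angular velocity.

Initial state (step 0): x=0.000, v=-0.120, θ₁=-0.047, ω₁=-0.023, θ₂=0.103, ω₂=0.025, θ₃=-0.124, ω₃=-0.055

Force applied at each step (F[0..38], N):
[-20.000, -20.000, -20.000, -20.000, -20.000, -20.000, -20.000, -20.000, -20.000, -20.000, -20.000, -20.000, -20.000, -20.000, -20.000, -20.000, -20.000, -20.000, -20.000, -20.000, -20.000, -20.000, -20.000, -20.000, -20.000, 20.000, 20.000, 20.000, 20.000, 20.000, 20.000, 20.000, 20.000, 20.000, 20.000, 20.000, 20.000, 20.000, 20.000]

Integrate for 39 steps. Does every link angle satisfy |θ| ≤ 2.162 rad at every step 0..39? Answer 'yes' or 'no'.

apply F[0]=-20.000 → step 1: x=-0.005, v=-0.411, θ₁=-0.045, ω₁=0.244, θ₂=0.108, ω₂=0.427, θ₃=-0.127, ω₃=-0.212
apply F[1]=-20.000 → step 2: x=-0.016, v=-0.703, θ₁=-0.037, ω₁=0.519, θ₂=0.120, ω₂=0.824, θ₃=-0.132, ω₃=-0.370
apply F[2]=-20.000 → step 3: x=-0.033, v=-0.999, θ₁=-0.024, ω₁=0.815, θ₂=0.140, ω₂=1.208, θ₃=-0.141, ω₃=-0.527
apply F[3]=-20.000 → step 4: x=-0.056, v=-1.299, θ₁=-0.004, ω₁=1.142, θ₂=0.168, ω₂=1.563, θ₃=-0.154, ω₃=-0.679
apply F[4]=-20.000 → step 5: x=-0.085, v=-1.603, θ₁=0.022, ω₁=1.513, θ₂=0.203, ω₂=1.870, θ₃=-0.169, ω₃=-0.817
apply F[5]=-20.000 → step 6: x=-0.121, v=-1.911, θ₁=0.056, ω₁=1.937, θ₂=0.243, ω₂=2.107, θ₃=-0.186, ω₃=-0.927
apply F[6]=-20.000 → step 7: x=-0.162, v=-2.220, θ₁=0.100, ω₁=2.419, θ₂=0.286, ω₂=2.250, θ₃=-0.205, ω₃=-0.995
apply F[7]=-20.000 → step 8: x=-0.209, v=-2.526, θ₁=0.154, ω₁=2.958, θ₂=0.332, ω₂=2.282, θ₃=-0.225, ω₃=-1.005
apply F[8]=-20.000 → step 9: x=-0.263, v=-2.822, θ₁=0.219, ω₁=3.543, θ₂=0.377, ω₂=2.195, θ₃=-0.245, ω₃=-0.939
apply F[9]=-20.000 → step 10: x=-0.322, v=-3.101, θ₁=0.295, ω₁=4.145, θ₂=0.419, ω₂=2.000, θ₃=-0.262, ω₃=-0.780
apply F[10]=-20.000 → step 11: x=-0.387, v=-3.350, θ₁=0.384, ω₁=4.723, θ₂=0.456, ω₂=1.737, θ₃=-0.276, ω₃=-0.515
apply F[11]=-20.000 → step 12: x=-0.456, v=-3.558, θ₁=0.484, ω₁=5.217, θ₂=0.488, ω₂=1.477, θ₃=-0.282, ω₃=-0.144
apply F[12]=-20.000 → step 13: x=-0.529, v=-3.723, θ₁=0.592, ω₁=5.575, θ₂=0.516, ω₂=1.313, θ₃=-0.281, ω₃=0.313
apply F[13]=-20.000 → step 14: x=-0.604, v=-3.847, θ₁=0.706, ω₁=5.776, θ₂=0.542, ω₂=1.314, θ₃=-0.269, ω₃=0.814
apply F[14]=-20.000 → step 15: x=-0.682, v=-3.944, θ₁=0.822, ω₁=5.838, θ₂=0.570, ω₂=1.497, θ₃=-0.248, ω₃=1.320
apply F[15]=-20.000 → step 16: x=-0.762, v=-4.024, θ₁=0.939, ω₁=5.797, θ₂=0.603, ω₂=1.838, θ₃=-0.217, ω₃=1.808
apply F[16]=-20.000 → step 17: x=-0.843, v=-4.094, θ₁=1.053, ω₁=5.680, θ₂=0.644, ω₂=2.295, θ₃=-0.176, ω₃=2.276
apply F[17]=-20.000 → step 18: x=-0.926, v=-4.159, θ₁=1.165, ω₁=5.505, θ₂=0.695, ω₂=2.827, θ₃=-0.126, ω₃=2.730
apply F[18]=-20.000 → step 19: x=-1.010, v=-4.220, θ₁=1.273, ω₁=5.276, θ₂=0.757, ω₂=3.399, θ₃=-0.067, ω₃=3.182
apply F[19]=-20.000 → step 20: x=-1.095, v=-4.276, θ₁=1.376, ω₁=4.989, θ₂=0.831, ω₂=3.984, θ₃=0.002, ω₃=3.648
apply F[20]=-20.000 → step 21: x=-1.181, v=-4.325, θ₁=1.472, ω₁=4.641, θ₂=0.917, ω₂=4.553, θ₃=0.079, ω₃=4.143
apply F[21]=-20.000 → step 22: x=-1.268, v=-4.367, θ₁=1.561, ω₁=4.231, θ₂=1.013, ω₂=5.080, θ₃=0.168, ω₃=4.682
apply F[22]=-20.000 → step 23: x=-1.355, v=-4.397, θ₁=1.641, ω₁=3.762, θ₂=1.119, ω₂=5.535, θ₃=0.267, ω₃=5.280
apply F[23]=-20.000 → step 24: x=-1.443, v=-4.411, θ₁=1.711, ω₁=3.251, θ₂=1.234, ω₂=5.884, θ₃=0.379, ω₃=5.952
apply F[24]=-20.000 → step 25: x=-1.532, v=-4.402, θ₁=1.771, ω₁=2.725, θ₂=1.354, ω₂=6.080, θ₃=0.506, ω₃=6.710
apply F[25]=+20.000 → step 26: x=-1.616, v=-4.003, θ₁=1.826, ω₁=2.770, θ₂=1.471, ω₂=5.623, θ₃=0.644, ω₃=7.141
apply F[26]=+20.000 → step 27: x=-1.692, v=-3.590, θ₁=1.883, ω₁=2.891, θ₂=1.578, ω₂=5.100, θ₃=0.791, ω₃=7.583
apply F[27]=+20.000 → step 28: x=-1.759, v=-3.158, θ₁=1.942, ω₁=3.074, θ₂=1.675, ω₂=4.528, θ₃=0.948, ω₃=8.043
apply F[28]=+20.000 → step 29: x=-1.818, v=-2.697, θ₁=2.006, ω₁=3.297, θ₂=1.759, ω₂=3.936, θ₃=1.113, ω₃=8.531
apply F[29]=+20.000 → step 30: x=-1.867, v=-2.196, θ₁=2.074, ω₁=3.529, θ₂=1.832, ω₂=3.383, θ₃=1.289, ω₃=9.053
apply F[30]=+20.000 → step 31: x=-1.905, v=-1.639, θ₁=2.147, ω₁=3.729, θ₂=1.895, ω₂=2.972, θ₃=1.476, ω₃=9.596
apply F[31]=+20.000 → step 32: x=-1.932, v=-1.018, θ₁=2.223, ω₁=3.842, θ₂=1.953, ω₂=2.869, θ₃=1.673, ω₃=10.107
apply F[32]=+20.000 → step 33: x=-1.945, v=-0.334, θ₁=2.300, ω₁=3.824, θ₂=2.014, ω₂=3.272, θ₃=1.879, ω₃=10.485
apply F[33]=+20.000 → step 34: x=-1.945, v=0.400, θ₁=2.375, ω₁=3.681, θ₂=2.088, ω₂=4.303, θ₃=2.091, ω₃=10.624
apply F[34]=+20.000 → step 35: x=-1.929, v=1.187, θ₁=2.446, ω₁=3.489, θ₂=2.190, ω₂=5.942, θ₃=2.302, ω₃=10.461
apply F[35]=+20.000 → step 36: x=-1.897, v=2.063, θ₁=2.515, ω₁=3.417, θ₂=2.329, ω₂=8.023, θ₃=2.507, ω₃=9.966
apply F[36]=+20.000 → step 37: x=-1.845, v=3.096, θ₁=2.587, ω₁=3.890, θ₂=2.511, ω₂=10.101, θ₃=2.698, ω₃=9.129
apply F[37]=+20.000 → step 38: x=-1.772, v=4.295, θ₁=2.680, ω₁=5.666, θ₂=2.726, ω₂=11.146, θ₃=2.871, ω₃=8.113
apply F[38]=+20.000 → step 39: x=-1.674, v=5.519, θ₁=2.824, ω₁=9.003, θ₂=2.943, ω₂=10.253, θ₃=3.024, ω₃=7.275
Max |angle| over trajectory = 3.024 rad; bound = 2.162 → exceeded.

Answer: no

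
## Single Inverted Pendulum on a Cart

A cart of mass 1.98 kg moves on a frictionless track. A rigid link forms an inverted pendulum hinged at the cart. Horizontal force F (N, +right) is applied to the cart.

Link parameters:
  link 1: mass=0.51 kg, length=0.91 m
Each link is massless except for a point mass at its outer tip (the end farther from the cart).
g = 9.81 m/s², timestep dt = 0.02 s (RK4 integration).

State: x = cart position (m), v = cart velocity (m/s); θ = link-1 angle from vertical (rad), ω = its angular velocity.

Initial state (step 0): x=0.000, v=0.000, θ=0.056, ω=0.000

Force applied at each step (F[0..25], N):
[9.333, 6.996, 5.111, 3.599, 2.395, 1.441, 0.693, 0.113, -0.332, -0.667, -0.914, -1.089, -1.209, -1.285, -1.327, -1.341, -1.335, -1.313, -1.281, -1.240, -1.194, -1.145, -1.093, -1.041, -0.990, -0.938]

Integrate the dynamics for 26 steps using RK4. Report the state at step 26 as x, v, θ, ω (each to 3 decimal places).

Answer: x=0.100, v=0.084, θ=-0.015, ω=-0.021

Derivation:
apply F[0]=+9.333 → step 1: x=0.001, v=0.091, θ=0.055, ω=-0.088
apply F[1]=+6.996 → step 2: x=0.003, v=0.159, θ=0.053, ω=-0.151
apply F[2]=+5.111 → step 3: x=0.007, v=0.208, θ=0.049, ω=-0.194
apply F[3]=+3.599 → step 4: x=0.012, v=0.242, θ=0.045, ω=-0.221
apply F[4]=+2.395 → step 5: x=0.017, v=0.264, θ=0.041, ω=-0.236
apply F[5]=+1.441 → step 6: x=0.022, v=0.277, θ=0.036, ω=-0.242
apply F[6]=+0.693 → step 7: x=0.028, v=0.282, θ=0.031, ω=-0.240
apply F[7]=+0.113 → step 8: x=0.033, v=0.282, θ=0.026, ω=-0.234
apply F[8]=-0.332 → step 9: x=0.039, v=0.277, θ=0.022, ω=-0.224
apply F[9]=-0.667 → step 10: x=0.044, v=0.270, θ=0.017, ω=-0.211
apply F[10]=-0.914 → step 11: x=0.050, v=0.260, θ=0.013, ω=-0.197
apply F[11]=-1.089 → step 12: x=0.055, v=0.248, θ=0.009, ω=-0.181
apply F[12]=-1.209 → step 13: x=0.060, v=0.236, θ=0.006, ω=-0.166
apply F[13]=-1.285 → step 14: x=0.064, v=0.222, θ=0.003, ω=-0.151
apply F[14]=-1.327 → step 15: x=0.068, v=0.209, θ=-0.000, ω=-0.135
apply F[15]=-1.341 → step 16: x=0.073, v=0.195, θ=-0.003, ω=-0.121
apply F[16]=-1.335 → step 17: x=0.076, v=0.182, θ=-0.005, ω=-0.107
apply F[17]=-1.313 → step 18: x=0.080, v=0.169, θ=-0.007, ω=-0.094
apply F[18]=-1.281 → step 19: x=0.083, v=0.157, θ=-0.009, ω=-0.082
apply F[19]=-1.240 → step 20: x=0.086, v=0.145, θ=-0.010, ω=-0.071
apply F[20]=-1.194 → step 21: x=0.089, v=0.133, θ=-0.011, ω=-0.061
apply F[21]=-1.145 → step 22: x=0.091, v=0.122, θ=-0.013, ω=-0.051
apply F[22]=-1.093 → step 23: x=0.094, v=0.112, θ=-0.014, ω=-0.042
apply F[23]=-1.041 → step 24: x=0.096, v=0.102, θ=-0.014, ω=-0.035
apply F[24]=-0.990 → step 25: x=0.098, v=0.093, θ=-0.015, ω=-0.028
apply F[25]=-0.938 → step 26: x=0.100, v=0.084, θ=-0.015, ω=-0.021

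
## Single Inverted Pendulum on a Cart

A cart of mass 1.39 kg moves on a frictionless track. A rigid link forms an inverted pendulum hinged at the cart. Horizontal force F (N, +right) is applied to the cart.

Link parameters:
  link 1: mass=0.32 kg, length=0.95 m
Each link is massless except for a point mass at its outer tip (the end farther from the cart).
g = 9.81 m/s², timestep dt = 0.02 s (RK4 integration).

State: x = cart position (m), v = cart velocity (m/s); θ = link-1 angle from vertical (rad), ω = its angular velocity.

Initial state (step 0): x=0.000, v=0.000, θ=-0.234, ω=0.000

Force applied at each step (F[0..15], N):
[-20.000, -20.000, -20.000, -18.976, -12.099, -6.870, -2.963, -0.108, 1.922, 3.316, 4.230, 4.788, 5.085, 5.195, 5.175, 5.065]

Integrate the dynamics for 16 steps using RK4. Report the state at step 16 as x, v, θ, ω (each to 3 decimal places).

Answer: x=-0.332, v=-0.866, θ=0.022, ω=0.512

Derivation:
apply F[0]=-20.000 → step 1: x=-0.003, v=-0.274, θ=-0.232, ω=0.233
apply F[1]=-20.000 → step 2: x=-0.011, v=-0.549, θ=-0.225, ω=0.468
apply F[2]=-20.000 → step 3: x=-0.025, v=-0.824, θ=-0.213, ω=0.706
apply F[3]=-18.976 → step 4: x=-0.044, v=-1.087, θ=-0.197, ω=0.934
apply F[4]=-12.099 → step 5: x=-0.067, v=-1.252, θ=-0.177, ω=1.067
apply F[5]=-6.870 → step 6: x=-0.093, v=-1.344, θ=-0.155, ω=1.128
apply F[6]=-2.963 → step 7: x=-0.120, v=-1.381, θ=-0.132, ω=1.137
apply F[7]=-0.108 → step 8: x=-0.148, v=-1.377, θ=-0.110, ω=1.109
apply F[8]=+1.922 → step 9: x=-0.175, v=-1.346, θ=-0.088, ω=1.056
apply F[9]=+3.316 → step 10: x=-0.202, v=-1.295, θ=-0.067, ω=0.986
apply F[10]=+4.230 → step 11: x=-0.227, v=-1.232, θ=-0.049, ω=0.908
apply F[11]=+4.788 → step 12: x=-0.251, v=-1.161, θ=-0.031, ω=0.826
apply F[12]=+5.085 → step 13: x=-0.273, v=-1.087, θ=-0.016, ω=0.743
apply F[13]=+5.195 → step 14: x=-0.294, v=-1.012, θ=-0.001, ω=0.662
apply F[14]=+5.175 → step 15: x=-0.314, v=-0.938, θ=0.011, ω=0.585
apply F[15]=+5.065 → step 16: x=-0.332, v=-0.866, θ=0.022, ω=0.512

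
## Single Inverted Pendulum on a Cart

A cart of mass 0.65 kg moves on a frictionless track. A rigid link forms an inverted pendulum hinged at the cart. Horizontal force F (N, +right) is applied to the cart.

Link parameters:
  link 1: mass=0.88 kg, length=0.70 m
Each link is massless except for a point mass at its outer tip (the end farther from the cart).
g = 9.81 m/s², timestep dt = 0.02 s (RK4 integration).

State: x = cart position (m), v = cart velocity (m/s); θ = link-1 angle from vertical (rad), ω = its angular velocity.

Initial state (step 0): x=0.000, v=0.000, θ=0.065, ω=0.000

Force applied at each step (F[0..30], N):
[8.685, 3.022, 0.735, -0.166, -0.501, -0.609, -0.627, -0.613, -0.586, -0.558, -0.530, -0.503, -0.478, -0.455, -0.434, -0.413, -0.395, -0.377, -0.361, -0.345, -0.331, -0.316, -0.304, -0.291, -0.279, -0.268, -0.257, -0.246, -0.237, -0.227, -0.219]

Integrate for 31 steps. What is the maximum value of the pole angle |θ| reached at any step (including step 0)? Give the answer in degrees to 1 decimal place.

apply F[0]=+8.685 → step 1: x=0.002, v=0.249, θ=0.062, ω=-0.337
apply F[1]=+3.022 → step 2: x=0.008, v=0.326, θ=0.054, ω=-0.431
apply F[2]=+0.735 → step 3: x=0.015, v=0.336, θ=0.045, ω=-0.431
apply F[3]=-0.166 → step 4: x=0.021, v=0.320, θ=0.037, ω=-0.397
apply F[4]=-0.501 → step 5: x=0.028, v=0.296, θ=0.030, ω=-0.353
apply F[5]=-0.609 → step 6: x=0.033, v=0.270, θ=0.023, ω=-0.309
apply F[6]=-0.627 → step 7: x=0.038, v=0.246, θ=0.017, ω=-0.269
apply F[7]=-0.613 → step 8: x=0.043, v=0.223, θ=0.012, ω=-0.232
apply F[8]=-0.586 → step 9: x=0.047, v=0.202, θ=0.008, ω=-0.200
apply F[9]=-0.558 → step 10: x=0.051, v=0.184, θ=0.004, ω=-0.171
apply F[10]=-0.530 → step 11: x=0.055, v=0.167, θ=0.001, ω=-0.146
apply F[11]=-0.503 → step 12: x=0.058, v=0.151, θ=-0.002, ω=-0.124
apply F[12]=-0.478 → step 13: x=0.061, v=0.137, θ=-0.004, ω=-0.105
apply F[13]=-0.455 → step 14: x=0.063, v=0.125, θ=-0.006, ω=-0.088
apply F[14]=-0.434 → step 15: x=0.066, v=0.113, θ=-0.008, ω=-0.074
apply F[15]=-0.413 → step 16: x=0.068, v=0.103, θ=-0.009, ω=-0.061
apply F[16]=-0.395 → step 17: x=0.070, v=0.093, θ=-0.010, ω=-0.050
apply F[17]=-0.377 → step 18: x=0.072, v=0.084, θ=-0.011, ω=-0.040
apply F[18]=-0.361 → step 19: x=0.073, v=0.076, θ=-0.012, ω=-0.032
apply F[19]=-0.345 → step 20: x=0.075, v=0.069, θ=-0.012, ω=-0.025
apply F[20]=-0.331 → step 21: x=0.076, v=0.062, θ=-0.013, ω=-0.018
apply F[21]=-0.316 → step 22: x=0.077, v=0.055, θ=-0.013, ω=-0.013
apply F[22]=-0.304 → step 23: x=0.078, v=0.050, θ=-0.013, ω=-0.008
apply F[23]=-0.291 → step 24: x=0.079, v=0.044, θ=-0.013, ω=-0.004
apply F[24]=-0.279 → step 25: x=0.080, v=0.039, θ=-0.013, ω=-0.000
apply F[25]=-0.268 → step 26: x=0.081, v=0.034, θ=-0.013, ω=0.003
apply F[26]=-0.257 → step 27: x=0.081, v=0.030, θ=-0.013, ω=0.005
apply F[27]=-0.246 → step 28: x=0.082, v=0.026, θ=-0.013, ω=0.007
apply F[28]=-0.237 → step 29: x=0.082, v=0.022, θ=-0.013, ω=0.009
apply F[29]=-0.227 → step 30: x=0.083, v=0.018, θ=-0.013, ω=0.011
apply F[30]=-0.219 → step 31: x=0.083, v=0.015, θ=-0.012, ω=0.012
Max |angle| over trajectory = 0.065 rad = 3.7°.

Answer: 3.7°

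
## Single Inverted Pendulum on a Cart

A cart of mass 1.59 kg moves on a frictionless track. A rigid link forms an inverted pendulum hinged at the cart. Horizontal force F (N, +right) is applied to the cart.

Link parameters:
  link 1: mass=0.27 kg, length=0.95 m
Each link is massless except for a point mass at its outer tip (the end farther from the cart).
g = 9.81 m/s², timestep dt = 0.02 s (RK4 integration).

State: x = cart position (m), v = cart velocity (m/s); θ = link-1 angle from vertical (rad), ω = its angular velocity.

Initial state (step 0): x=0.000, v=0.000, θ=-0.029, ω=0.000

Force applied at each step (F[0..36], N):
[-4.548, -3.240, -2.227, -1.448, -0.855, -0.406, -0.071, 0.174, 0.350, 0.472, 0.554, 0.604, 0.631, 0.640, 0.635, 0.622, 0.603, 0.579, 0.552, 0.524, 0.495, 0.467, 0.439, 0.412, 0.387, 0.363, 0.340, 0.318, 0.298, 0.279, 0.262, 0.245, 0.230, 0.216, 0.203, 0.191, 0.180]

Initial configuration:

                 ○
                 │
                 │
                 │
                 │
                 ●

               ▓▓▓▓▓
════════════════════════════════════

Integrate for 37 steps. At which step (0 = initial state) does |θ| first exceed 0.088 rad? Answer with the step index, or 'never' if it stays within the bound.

Answer: never

Derivation:
apply F[0]=-4.548 → step 1: x=-0.001, v=-0.056, θ=-0.028, ω=0.053
apply F[1]=-3.240 → step 2: x=-0.002, v=-0.096, θ=-0.027, ω=0.089
apply F[2]=-2.227 → step 3: x=-0.004, v=-0.123, θ=-0.025, ω=0.113
apply F[3]=-1.448 → step 4: x=-0.007, v=-0.141, θ=-0.023, ω=0.126
apply F[4]=-0.855 → step 5: x=-0.010, v=-0.151, θ=-0.020, ω=0.132
apply F[5]=-0.406 → step 6: x=-0.013, v=-0.155, θ=-0.017, ω=0.133
apply F[6]=-0.071 → step 7: x=-0.016, v=-0.156, θ=-0.015, ω=0.130
apply F[7]=+0.174 → step 8: x=-0.019, v=-0.153, θ=-0.012, ω=0.124
apply F[8]=+0.350 → step 9: x=-0.022, v=-0.148, θ=-0.010, ω=0.117
apply F[9]=+0.472 → step 10: x=-0.025, v=-0.142, θ=-0.008, ω=0.109
apply F[10]=+0.554 → step 11: x=-0.028, v=-0.135, θ=-0.005, ω=0.100
apply F[11]=+0.604 → step 12: x=-0.030, v=-0.127, θ=-0.004, ω=0.091
apply F[12]=+0.631 → step 13: x=-0.033, v=-0.119, θ=-0.002, ω=0.082
apply F[13]=+0.640 → step 14: x=-0.035, v=-0.111, θ=-0.000, ω=0.073
apply F[14]=+0.635 → step 15: x=-0.037, v=-0.103, θ=0.001, ω=0.065
apply F[15]=+0.622 → step 16: x=-0.039, v=-0.095, θ=0.002, ω=0.057
apply F[16]=+0.603 → step 17: x=-0.041, v=-0.088, θ=0.003, ω=0.050
apply F[17]=+0.579 → step 18: x=-0.043, v=-0.080, θ=0.004, ω=0.043
apply F[18]=+0.552 → step 19: x=-0.044, v=-0.074, θ=0.005, ω=0.037
apply F[19]=+0.524 → step 20: x=-0.046, v=-0.067, θ=0.006, ω=0.031
apply F[20]=+0.495 → step 21: x=-0.047, v=-0.061, θ=0.006, ω=0.026
apply F[21]=+0.467 → step 22: x=-0.048, v=-0.056, θ=0.007, ω=0.021
apply F[22]=+0.439 → step 23: x=-0.049, v=-0.050, θ=0.007, ω=0.017
apply F[23]=+0.412 → step 24: x=-0.050, v=-0.045, θ=0.008, ω=0.014
apply F[24]=+0.387 → step 25: x=-0.051, v=-0.041, θ=0.008, ω=0.010
apply F[25]=+0.363 → step 26: x=-0.052, v=-0.036, θ=0.008, ω=0.007
apply F[26]=+0.340 → step 27: x=-0.052, v=-0.032, θ=0.008, ω=0.005
apply F[27]=+0.318 → step 28: x=-0.053, v=-0.029, θ=0.008, ω=0.003
apply F[28]=+0.298 → step 29: x=-0.054, v=-0.025, θ=0.008, ω=0.001
apply F[29]=+0.279 → step 30: x=-0.054, v=-0.022, θ=0.008, ω=-0.001
apply F[30]=+0.262 → step 31: x=-0.055, v=-0.019, θ=0.008, ω=-0.003
apply F[31]=+0.245 → step 32: x=-0.055, v=-0.016, θ=0.008, ω=-0.004
apply F[32]=+0.230 → step 33: x=-0.055, v=-0.014, θ=0.008, ω=-0.005
apply F[33]=+0.216 → step 34: x=-0.055, v=-0.011, θ=0.008, ω=-0.006
apply F[34]=+0.203 → step 35: x=-0.056, v=-0.009, θ=0.008, ω=-0.007
apply F[35]=+0.191 → step 36: x=-0.056, v=-0.007, θ=0.008, ω=-0.007
apply F[36]=+0.180 → step 37: x=-0.056, v=-0.005, θ=0.007, ω=-0.008
max |θ| = 0.029 ≤ 0.088 over all 38 states.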